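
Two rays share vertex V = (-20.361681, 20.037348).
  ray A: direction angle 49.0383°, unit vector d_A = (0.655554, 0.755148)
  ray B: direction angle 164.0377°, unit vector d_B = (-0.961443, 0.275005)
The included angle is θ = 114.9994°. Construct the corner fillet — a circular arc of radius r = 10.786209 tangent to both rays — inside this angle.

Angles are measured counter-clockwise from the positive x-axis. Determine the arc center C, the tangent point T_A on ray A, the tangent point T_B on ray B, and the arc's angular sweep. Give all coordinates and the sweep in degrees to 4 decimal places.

bisector direction at 106.5380° = (-0.284651,0.958631)
center distance |VC| = r/sin(θ/2) = 10.786209/sin(57.4997°) = 12.789133
C = V + |VC|·bis = (-24.0021,32.2974)
T_A = V + ((C−V)·d_A)·d_A = V + 6.8717·d_A = (-15.8569,25.2265)
T_B = V + ((C−V)·d_B)·d_B = V + 6.8717·d_B = (-26.9684,21.9271)
sweep = 180° − θ = 65.0006°

center=(-24.0021,32.2974) T_A=(-15.8569,25.2265) T_B=(-26.9684,21.9271) sweep=65.0006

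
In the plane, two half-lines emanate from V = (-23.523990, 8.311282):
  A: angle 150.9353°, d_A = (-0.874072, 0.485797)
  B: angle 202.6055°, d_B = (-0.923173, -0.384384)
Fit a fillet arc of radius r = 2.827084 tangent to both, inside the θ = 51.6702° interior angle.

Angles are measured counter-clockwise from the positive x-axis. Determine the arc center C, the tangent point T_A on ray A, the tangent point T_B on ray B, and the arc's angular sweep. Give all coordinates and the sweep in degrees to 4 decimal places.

center=(-30.0011,8.6768) T_A=(-28.6277,11.1478) T_B=(-28.9144,6.0669) sweep=128.3298

bisector direction at 176.7704° = (-0.998412,0.056337)
center distance |VC| = r/sin(θ/2) = 2.827084/sin(25.8351°) = 6.487373
C = V + |VC|·bis = (-30.0011,8.6768)
T_A = V + ((C−V)·d_A)·d_A = V + 5.8390·d_A = (-28.6277,11.1478)
T_B = V + ((C−V)·d_B)·d_B = V + 5.8390·d_B = (-28.9144,6.0669)
sweep = 180° − θ = 128.3298°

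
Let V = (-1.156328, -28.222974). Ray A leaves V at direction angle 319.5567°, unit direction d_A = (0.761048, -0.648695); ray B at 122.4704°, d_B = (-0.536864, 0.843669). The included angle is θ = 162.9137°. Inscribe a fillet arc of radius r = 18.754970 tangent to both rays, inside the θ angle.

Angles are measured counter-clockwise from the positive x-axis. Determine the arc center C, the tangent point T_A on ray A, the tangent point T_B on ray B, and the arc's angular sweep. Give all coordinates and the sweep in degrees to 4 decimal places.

bisector direction at 41.0136° = (0.754554,0.656237)
center distance |VC| = r/sin(θ/2) = 18.754970/sin(81.4569°) = 18.965405
C = V + |VC|·bis = (13.1541,-15.7772)
T_A = V + ((C−V)·d_A)·d_A = V + 2.8174·d_A = (0.9878,-30.0506)
T_B = V + ((C−V)·d_B)·d_B = V + 2.8174·d_B = (-2.6689,-25.8460)
sweep = 180° − θ = 17.0863°

center=(13.1541,-15.7772) T_A=(0.9878,-30.0506) T_B=(-2.6689,-25.8460) sweep=17.0863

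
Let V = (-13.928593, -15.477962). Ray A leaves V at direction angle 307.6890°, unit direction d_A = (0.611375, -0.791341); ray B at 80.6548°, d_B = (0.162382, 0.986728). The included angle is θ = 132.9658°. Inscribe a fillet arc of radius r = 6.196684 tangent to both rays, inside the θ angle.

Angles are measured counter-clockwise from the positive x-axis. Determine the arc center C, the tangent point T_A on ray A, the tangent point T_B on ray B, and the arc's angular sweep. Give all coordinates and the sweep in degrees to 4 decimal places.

center=(-7.3763,-13.8234) T_A=(-12.2800,-17.6119) T_B=(-13.4907,-12.8172) sweep=47.0342

bisector direction at 14.1719° = (0.969566,0.244832)
center distance |VC| = r/sin(θ/2) = 6.196684/sin(66.4829°) = 6.757996
C = V + |VC|·bis = (-7.3763,-13.8234)
T_A = V + ((C−V)·d_A)·d_A = V + 2.6966·d_A = (-12.2800,-17.6119)
T_B = V + ((C−V)·d_B)·d_B = V + 2.6966·d_B = (-13.4907,-12.8172)
sweep = 180° − θ = 47.0342°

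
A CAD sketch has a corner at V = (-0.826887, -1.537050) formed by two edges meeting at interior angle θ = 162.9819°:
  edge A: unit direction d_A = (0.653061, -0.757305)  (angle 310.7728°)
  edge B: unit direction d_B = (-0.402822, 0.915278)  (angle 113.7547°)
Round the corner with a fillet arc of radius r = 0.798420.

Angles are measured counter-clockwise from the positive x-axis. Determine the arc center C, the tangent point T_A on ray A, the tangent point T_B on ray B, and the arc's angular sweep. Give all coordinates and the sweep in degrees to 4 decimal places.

center=(-0.1442,-1.1061) T_A=(-0.7489,-1.6275) T_B=(-0.8750,-1.4277) sweep=17.0181

bisector direction at 32.2638° = (0.845600,0.533817)
center distance |VC| = r/sin(θ/2) = 0.798420/sin(81.4909°) = 0.807306
C = V + |VC|·bis = (-0.1442,-1.1061)
T_A = V + ((C−V)·d_A)·d_A = V + 0.1195·d_A = (-0.7489,-1.6275)
T_B = V + ((C−V)·d_B)·d_B = V + 0.1195·d_B = (-0.8750,-1.4277)
sweep = 180° − θ = 17.0181°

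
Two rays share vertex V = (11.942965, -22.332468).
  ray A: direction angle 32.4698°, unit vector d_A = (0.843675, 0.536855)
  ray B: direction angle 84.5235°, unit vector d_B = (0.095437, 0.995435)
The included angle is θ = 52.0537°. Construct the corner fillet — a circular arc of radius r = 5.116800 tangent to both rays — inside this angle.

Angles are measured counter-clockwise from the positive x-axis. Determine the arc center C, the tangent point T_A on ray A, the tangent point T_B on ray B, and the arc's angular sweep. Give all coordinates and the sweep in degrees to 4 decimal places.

center=(18.0365,-12.3901) T_A=(20.7834,-16.7070) T_B=(12.9430,-11.9018) sweep=127.9463

bisector direction at 58.4966° = (0.522548,0.852610)
center distance |VC| = r/sin(θ/2) = 5.116800/sin(26.0268°) = 11.661098
C = V + |VC|·bis = (18.0365,-12.3901)
T_A = V + ((C−V)·d_A)·d_A = V + 10.4785·d_A = (20.7834,-16.7070)
T_B = V + ((C−V)·d_B)·d_B = V + 10.4785·d_B = (12.9430,-11.9018)
sweep = 180° − θ = 127.9463°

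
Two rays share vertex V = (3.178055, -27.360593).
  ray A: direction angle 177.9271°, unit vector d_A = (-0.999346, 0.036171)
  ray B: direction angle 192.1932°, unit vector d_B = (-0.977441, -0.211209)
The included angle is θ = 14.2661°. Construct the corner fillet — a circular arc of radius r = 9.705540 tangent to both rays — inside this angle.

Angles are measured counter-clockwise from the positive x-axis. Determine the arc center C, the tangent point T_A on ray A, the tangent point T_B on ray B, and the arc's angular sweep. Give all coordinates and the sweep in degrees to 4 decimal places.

bisector direction at 185.0601° = (-0.996103,-0.088202)
center distance |VC| = r/sin(θ/2) = 9.705540/sin(7.1330°) = 78.160892
C = V + |VC|·bis = (-74.6782,-34.2545)
T_A = V + ((C−V)·d_A)·d_A = V + 77.5560·d_A = (-74.3272,-24.5553)
T_B = V + ((C−V)·d_B)·d_B = V + 77.5560·d_B = (-72.6283,-43.7411)
sweep = 180° − θ = 165.7339°

center=(-74.6782,-34.2545) T_A=(-74.3272,-24.5553) T_B=(-72.6283,-43.7411) sweep=165.7339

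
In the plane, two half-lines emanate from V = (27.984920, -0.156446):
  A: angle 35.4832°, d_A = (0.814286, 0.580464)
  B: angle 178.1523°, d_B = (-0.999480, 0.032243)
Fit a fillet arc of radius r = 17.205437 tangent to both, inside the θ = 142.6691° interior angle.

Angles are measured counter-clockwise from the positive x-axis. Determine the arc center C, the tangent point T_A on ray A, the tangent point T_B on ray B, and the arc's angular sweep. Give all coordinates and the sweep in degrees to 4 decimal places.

center=(22.7305,17.2274) T_A=(32.7177,3.2173) T_B=(22.1758,0.0310) sweep=37.3309

bisector direction at 106.8177° = (-0.289328,0.957230)
center distance |VC| = r/sin(θ/2) = 17.205437/sin(71.3345°) = 18.160623
C = V + |VC|·bis = (22.7305,17.2274)
T_A = V + ((C−V)·d_A)·d_A = V + 5.8122·d_A = (32.7177,3.2173)
T_B = V + ((C−V)·d_B)·d_B = V + 5.8122·d_B = (22.1758,0.0310)
sweep = 180° − θ = 37.3309°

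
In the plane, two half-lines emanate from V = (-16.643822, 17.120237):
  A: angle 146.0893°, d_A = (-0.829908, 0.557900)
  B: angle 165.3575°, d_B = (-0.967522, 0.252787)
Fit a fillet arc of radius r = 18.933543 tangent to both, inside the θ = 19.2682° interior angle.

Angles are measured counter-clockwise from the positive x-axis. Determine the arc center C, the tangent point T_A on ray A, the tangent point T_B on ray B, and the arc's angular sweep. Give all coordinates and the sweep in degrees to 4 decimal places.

center=(-119.7732,63.6342) T_A=(-109.2102,79.3473) T_B=(-124.5594,45.3156) sweep=160.7318

bisector direction at 155.7234° = (-0.911571,0.411142)
center distance |VC| = r/sin(θ/2) = 18.933543/sin(9.6341°) = 113.133650
C = V + |VC|·bis = (-119.7732,63.6342)
T_A = V + ((C−V)·d_A)·d_A = V + 111.5381·d_A = (-109.2102,79.3473)
T_B = V + ((C−V)·d_B)·d_B = V + 111.5381·d_B = (-124.5594,45.3156)
sweep = 180° − θ = 160.7318°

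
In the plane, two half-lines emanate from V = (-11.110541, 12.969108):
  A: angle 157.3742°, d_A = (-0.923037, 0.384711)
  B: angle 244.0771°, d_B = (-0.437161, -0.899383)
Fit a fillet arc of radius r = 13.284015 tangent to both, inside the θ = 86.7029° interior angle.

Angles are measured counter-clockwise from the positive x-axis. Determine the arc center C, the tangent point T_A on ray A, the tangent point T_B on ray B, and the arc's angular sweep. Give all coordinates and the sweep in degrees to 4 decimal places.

center=(-29.2094,6.1209) T_A=(-24.0989,18.3825) T_B=(-17.2620,0.3136) sweep=93.2971

bisector direction at 200.7257° = (-0.935286,-0.353894)
center distance |VC| = r/sin(θ/2) = 13.284015/sin(43.3514°) = 19.351150
C = V + |VC|·bis = (-29.2094,6.1209)
T_A = V + ((C−V)·d_A)·d_A = V + 14.0713·d_A = (-24.0989,18.3825)
T_B = V + ((C−V)·d_B)·d_B = V + 14.0713·d_B = (-17.2620,0.3136)
sweep = 180° − θ = 93.2971°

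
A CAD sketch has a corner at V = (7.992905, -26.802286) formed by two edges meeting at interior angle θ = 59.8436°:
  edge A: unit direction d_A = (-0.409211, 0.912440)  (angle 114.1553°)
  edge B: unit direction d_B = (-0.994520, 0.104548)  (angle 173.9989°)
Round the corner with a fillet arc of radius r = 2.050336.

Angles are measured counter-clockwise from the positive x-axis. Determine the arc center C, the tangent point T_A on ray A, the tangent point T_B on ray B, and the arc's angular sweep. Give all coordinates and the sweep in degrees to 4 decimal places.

bisector direction at 144.0771° = (-0.809807,0.586696)
center distance |VC| = r/sin(θ/2) = 2.050336/sin(29.9218°) = 4.110393
C = V + |VC|·bis = (4.6643,-24.3907)
T_A = V + ((C−V)·d_A)·d_A = V + 3.5625·d_A = (6.5351,-23.5517)
T_B = V + ((C−V)·d_B)·d_B = V + 3.5625·d_B = (4.4499,-26.4298)
sweep = 180° − θ = 120.1564°

center=(4.6643,-24.3907) T_A=(6.5351,-23.5517) T_B=(4.4499,-26.4298) sweep=120.1564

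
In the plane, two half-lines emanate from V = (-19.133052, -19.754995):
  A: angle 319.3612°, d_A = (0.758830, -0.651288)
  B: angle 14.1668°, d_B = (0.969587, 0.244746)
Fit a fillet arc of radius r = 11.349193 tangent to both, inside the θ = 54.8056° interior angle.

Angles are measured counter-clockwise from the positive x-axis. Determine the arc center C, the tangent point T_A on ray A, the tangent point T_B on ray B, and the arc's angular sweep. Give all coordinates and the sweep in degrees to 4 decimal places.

center=(4.8710,-25.4010) T_A=(-2.5206,-34.0131) T_B=(2.0933,-14.3970) sweep=125.1944

bisector direction at 346.7640° = (0.973435,-0.228963)
center distance |VC| = r/sin(θ/2) = 11.349193/sin(27.4028°) = 24.659123
C = V + |VC|·bis = (4.8710,-25.4010)
T_A = V + ((C−V)·d_A)·d_A = V + 21.8922·d_A = (-2.5206,-34.0131)
T_B = V + ((C−V)·d_B)·d_B = V + 21.8922·d_B = (2.0933,-14.3970)
sweep = 180° − θ = 125.1944°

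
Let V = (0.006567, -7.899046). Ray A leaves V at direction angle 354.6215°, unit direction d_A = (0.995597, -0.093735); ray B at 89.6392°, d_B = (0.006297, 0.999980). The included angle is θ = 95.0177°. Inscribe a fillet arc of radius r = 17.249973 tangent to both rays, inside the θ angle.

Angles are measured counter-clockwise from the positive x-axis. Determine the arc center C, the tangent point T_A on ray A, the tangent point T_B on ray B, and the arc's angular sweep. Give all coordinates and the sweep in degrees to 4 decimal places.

bisector direction at 42.1304° = (0.741621,0.670820)
center distance |VC| = r/sin(θ/2) = 17.249973/sin(47.5089°) = 23.393547
C = V + |VC|·bis = (17.3557,7.7938)
T_A = V + ((C−V)·d_A)·d_A = V + 15.8018·d_A = (15.7388,-9.3802)
T_B = V + ((C−V)·d_B)·d_B = V + 15.8018·d_B = (0.1061,7.9024)
sweep = 180° − θ = 84.9823°

center=(17.3557,7.7938) T_A=(15.7388,-9.3802) T_B=(0.1061,7.9024) sweep=84.9823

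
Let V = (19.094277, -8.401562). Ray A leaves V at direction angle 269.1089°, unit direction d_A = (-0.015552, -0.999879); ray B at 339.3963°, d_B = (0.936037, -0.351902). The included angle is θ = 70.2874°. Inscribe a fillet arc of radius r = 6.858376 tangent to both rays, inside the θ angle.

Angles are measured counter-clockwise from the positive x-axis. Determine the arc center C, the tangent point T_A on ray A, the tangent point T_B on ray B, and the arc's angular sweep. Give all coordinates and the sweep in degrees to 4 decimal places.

center=(25.8003,-18.2497) T_A=(18.9428,-18.1431) T_B=(28.2138,-11.8300) sweep=109.7126

bisector direction at 304.2526° = (0.562842,-0.826564)
center distance |VC| = r/sin(θ/2) = 6.858376/sin(35.1437°) = 11.914575
C = V + |VC|·bis = (25.8003,-18.2497)
T_A = V + ((C−V)·d_A)·d_A = V + 9.7427·d_A = (18.9428,-18.1431)
T_B = V + ((C−V)·d_B)·d_B = V + 9.7427·d_B = (28.2138,-11.8300)
sweep = 180° − θ = 109.7126°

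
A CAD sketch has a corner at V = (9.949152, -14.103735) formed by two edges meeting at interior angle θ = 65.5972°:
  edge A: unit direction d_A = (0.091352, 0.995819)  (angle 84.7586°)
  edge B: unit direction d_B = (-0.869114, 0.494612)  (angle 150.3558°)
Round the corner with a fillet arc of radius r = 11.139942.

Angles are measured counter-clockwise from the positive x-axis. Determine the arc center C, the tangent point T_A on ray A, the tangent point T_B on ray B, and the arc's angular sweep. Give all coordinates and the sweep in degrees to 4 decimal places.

center=(0.4350,4.1284) T_A=(11.5283,3.1107) T_B=(-5.0750,-5.5535) sweep=114.4028

bisector direction at 117.5572° = (-0.462634,0.886549)
center distance |VC| = r/sin(θ/2) = 11.139942/sin(32.7986°) = 20.565249
C = V + |VC|·bis = (0.4350,4.1284)
T_A = V + ((C−V)·d_A)·d_A = V + 17.2867·d_A = (11.5283,3.1107)
T_B = V + ((C−V)·d_B)·d_B = V + 17.2867·d_B = (-5.0750,-5.5535)
sweep = 180° − θ = 114.4028°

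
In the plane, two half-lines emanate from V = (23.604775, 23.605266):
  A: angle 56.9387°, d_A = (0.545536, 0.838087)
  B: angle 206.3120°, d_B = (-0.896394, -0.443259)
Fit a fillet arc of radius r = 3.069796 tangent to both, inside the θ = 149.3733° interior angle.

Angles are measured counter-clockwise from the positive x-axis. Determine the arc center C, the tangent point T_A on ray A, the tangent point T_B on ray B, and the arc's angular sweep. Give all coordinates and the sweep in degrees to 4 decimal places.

bisector direction at 131.6253° = (-0.664257,0.747504)
center distance |VC| = r/sin(θ/2) = 3.069796/sin(74.6867°) = 3.182798
C = V + |VC|·bis = (21.4906,25.9844)
T_A = V + ((C−V)·d_A)·d_A = V + 0.8406·d_A = (24.0633,24.3097)
T_B = V + ((C−V)·d_B)·d_B = V + 0.8406·d_B = (22.8513,23.2327)
sweep = 180° − θ = 30.6267°

center=(21.4906,25.9844) T_A=(24.0633,24.3097) T_B=(22.8513,23.2327) sweep=30.6267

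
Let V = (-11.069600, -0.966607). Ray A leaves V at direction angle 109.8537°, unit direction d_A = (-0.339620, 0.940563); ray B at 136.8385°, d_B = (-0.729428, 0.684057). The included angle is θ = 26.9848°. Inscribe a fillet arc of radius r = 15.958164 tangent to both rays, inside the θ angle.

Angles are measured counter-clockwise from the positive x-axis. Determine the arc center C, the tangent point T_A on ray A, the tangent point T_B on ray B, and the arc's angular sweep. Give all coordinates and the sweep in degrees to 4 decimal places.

center=(-48.6672,56.1700) T_A=(-33.6575,61.5897) T_B=(-59.5834,44.5296) sweep=153.0152

bisector direction at 123.3461° = (-0.549695,0.835365)
center distance |VC| = r/sin(θ/2) = 15.958164/sin(13.4924°) = 68.397100
C = V + |VC|·bis = (-48.6672,56.1700)
T_A = V + ((C−V)·d_A)·d_A = V + 66.5094·d_A = (-33.6575,61.5897)
T_B = V + ((C−V)·d_B)·d_B = V + 66.5094·d_B = (-59.5834,44.5296)
sweep = 180° − θ = 153.0152°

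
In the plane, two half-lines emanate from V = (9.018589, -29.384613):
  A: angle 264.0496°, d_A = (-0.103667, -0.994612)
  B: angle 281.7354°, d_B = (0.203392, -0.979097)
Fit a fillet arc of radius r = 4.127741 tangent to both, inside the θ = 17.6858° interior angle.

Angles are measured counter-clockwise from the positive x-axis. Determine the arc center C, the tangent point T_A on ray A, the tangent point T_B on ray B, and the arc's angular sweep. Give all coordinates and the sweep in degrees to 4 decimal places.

center=(10.3736,-56.2017) T_A=(6.2681,-55.7738) T_B=(14.4150,-55.3622) sweep=162.3142

bisector direction at 272.8925° = (0.050462,-0.998726)
center distance |VC| = r/sin(θ/2) = 4.127741/sin(8.8429°) = 26.851335
C = V + |VC|·bis = (10.3736,-56.2017)
T_A = V + ((C−V)·d_A)·d_A = V + 26.5322·d_A = (6.2681,-55.7738)
T_B = V + ((C−V)·d_B)·d_B = V + 26.5322·d_B = (14.4150,-55.3622)
sweep = 180° − θ = 162.3142°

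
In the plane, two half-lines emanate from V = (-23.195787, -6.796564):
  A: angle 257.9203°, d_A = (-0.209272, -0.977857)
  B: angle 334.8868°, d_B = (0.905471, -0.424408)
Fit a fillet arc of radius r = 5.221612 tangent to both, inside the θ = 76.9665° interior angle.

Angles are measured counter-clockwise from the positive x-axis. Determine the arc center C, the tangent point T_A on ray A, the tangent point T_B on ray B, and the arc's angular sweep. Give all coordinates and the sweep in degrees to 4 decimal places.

center=(-19.4644,-14.3123) T_A=(-24.5704,-13.2195) T_B=(-17.2483,-9.5842) sweep=103.0335

bisector direction at 296.4036° = (0.444691,-0.895684)
center distance |VC| = r/sin(θ/2) = 5.221612/sin(38.4832°) = 8.391019
C = V + |VC|·bis = (-19.4644,-14.3123)
T_A = V + ((C−V)·d_A)·d_A = V + 6.5684·d_A = (-24.5704,-13.2195)
T_B = V + ((C−V)·d_B)·d_B = V + 6.5684·d_B = (-17.2483,-9.5842)
sweep = 180° − θ = 103.0335°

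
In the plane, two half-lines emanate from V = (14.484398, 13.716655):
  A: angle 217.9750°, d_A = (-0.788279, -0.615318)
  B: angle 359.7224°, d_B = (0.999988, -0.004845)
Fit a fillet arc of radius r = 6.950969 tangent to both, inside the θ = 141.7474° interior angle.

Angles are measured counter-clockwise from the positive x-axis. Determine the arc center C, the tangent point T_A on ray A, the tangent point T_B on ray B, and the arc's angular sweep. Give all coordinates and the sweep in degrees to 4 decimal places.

center=(16.8613,6.7541) T_A=(12.5842,12.2334) T_B=(16.8949,13.7050) sweep=38.2526

bisector direction at 288.8487° = (0.323070,-0.946375)
center distance |VC| = r/sin(θ/2) = 6.950969/sin(70.8737°) = 7.357091
C = V + |VC|·bis = (16.8613,6.7541)
T_A = V + ((C−V)·d_A)·d_A = V + 2.4106·d_A = (12.5842,12.2334)
T_B = V + ((C−V)·d_B)·d_B = V + 2.4106·d_B = (16.8949,13.7050)
sweep = 180° − θ = 38.2526°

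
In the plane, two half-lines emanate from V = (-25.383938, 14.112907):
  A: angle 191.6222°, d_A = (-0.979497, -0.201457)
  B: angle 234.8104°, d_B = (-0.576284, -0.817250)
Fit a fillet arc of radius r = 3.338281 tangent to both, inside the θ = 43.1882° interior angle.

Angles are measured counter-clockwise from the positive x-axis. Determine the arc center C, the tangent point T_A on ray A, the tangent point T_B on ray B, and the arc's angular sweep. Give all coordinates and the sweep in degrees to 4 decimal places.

center=(-32.9726,9.1440) T_A=(-33.6451,12.4138) T_B=(-30.2444,7.2202) sweep=136.8118

bisector direction at 213.2163° = (-0.836609,-0.547801)
center distance |VC| = r/sin(θ/2) = 3.338281/sin(21.5941°) = 9.070706
C = V + |VC|·bis = (-32.9726,9.1440)
T_A = V + ((C−V)·d_A)·d_A = V + 8.4341·d_A = (-33.6451,12.4138)
T_B = V + ((C−V)·d_B)·d_B = V + 8.4341·d_B = (-30.2444,7.2202)
sweep = 180° − θ = 136.8118°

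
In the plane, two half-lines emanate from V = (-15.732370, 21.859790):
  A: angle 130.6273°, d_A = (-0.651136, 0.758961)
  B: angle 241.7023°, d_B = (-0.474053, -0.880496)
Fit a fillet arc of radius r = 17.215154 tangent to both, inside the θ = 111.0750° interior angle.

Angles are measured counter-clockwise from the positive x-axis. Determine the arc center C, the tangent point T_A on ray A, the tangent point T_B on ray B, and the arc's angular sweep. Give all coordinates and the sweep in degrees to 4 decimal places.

center=(-36.4912,19.6176) T_A=(-23.4256,30.8270) T_B=(-21.3333,11.4567) sweep=68.9250

bisector direction at 186.1648° = (-0.994217,-0.107389)
center distance |VC| = r/sin(θ/2) = 17.215154/sin(55.5375°) = 20.879591
C = V + |VC|·bis = (-36.4912,19.6176)
T_A = V + ((C−V)·d_A)·d_A = V + 11.8151·d_A = (-23.4256,30.8270)
T_B = V + ((C−V)·d_B)·d_B = V + 11.8151·d_B = (-21.3333,11.4567)
sweep = 180° − θ = 68.9250°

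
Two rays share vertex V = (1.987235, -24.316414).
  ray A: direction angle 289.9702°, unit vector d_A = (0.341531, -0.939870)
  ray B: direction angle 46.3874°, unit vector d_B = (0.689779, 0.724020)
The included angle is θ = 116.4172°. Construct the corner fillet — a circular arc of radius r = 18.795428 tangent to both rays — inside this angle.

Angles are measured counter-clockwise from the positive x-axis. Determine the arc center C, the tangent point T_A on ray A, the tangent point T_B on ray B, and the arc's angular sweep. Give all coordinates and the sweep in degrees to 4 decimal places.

center=(23.6313,-28.8464) T_A=(5.9660,-35.2657) T_B=(10.0230,-15.8818) sweep=63.5828

bisector direction at 348.1788° = (0.978792,-0.204858)
center distance |VC| = r/sin(θ/2) = 18.795428/sin(58.2086°) = 22.113002
C = V + |VC|·bis = (23.6313,-28.8464)
T_A = V + ((C−V)·d_A)·d_A = V + 11.6498·d_A = (5.9660,-35.2657)
T_B = V + ((C−V)·d_B)·d_B = V + 11.6498·d_B = (10.0230,-15.8818)
sweep = 180° − θ = 63.5828°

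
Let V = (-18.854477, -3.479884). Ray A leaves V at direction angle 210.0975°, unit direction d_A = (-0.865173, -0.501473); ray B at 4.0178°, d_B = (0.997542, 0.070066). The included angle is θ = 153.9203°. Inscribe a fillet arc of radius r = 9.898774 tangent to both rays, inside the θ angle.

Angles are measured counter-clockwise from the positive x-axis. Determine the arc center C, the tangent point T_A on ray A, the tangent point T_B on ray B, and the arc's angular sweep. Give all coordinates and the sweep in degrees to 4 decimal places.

center=(-15.8740,-13.1937) T_A=(-20.8379,-4.6295) T_B=(-16.5675,-3.3193) sweep=26.0797

bisector direction at 287.0576° = (0.293334,-0.956010)
center distance |VC| = r/sin(θ/2) = 9.898774/sin(76.9601°) = 10.160786
C = V + |VC|·bis = (-15.8740,-13.1937)
T_A = V + ((C−V)·d_A)·d_A = V + 2.2926·d_A = (-20.8379,-4.6295)
T_B = V + ((C−V)·d_B)·d_B = V + 2.2926·d_B = (-16.5675,-3.3193)
sweep = 180° − θ = 26.0797°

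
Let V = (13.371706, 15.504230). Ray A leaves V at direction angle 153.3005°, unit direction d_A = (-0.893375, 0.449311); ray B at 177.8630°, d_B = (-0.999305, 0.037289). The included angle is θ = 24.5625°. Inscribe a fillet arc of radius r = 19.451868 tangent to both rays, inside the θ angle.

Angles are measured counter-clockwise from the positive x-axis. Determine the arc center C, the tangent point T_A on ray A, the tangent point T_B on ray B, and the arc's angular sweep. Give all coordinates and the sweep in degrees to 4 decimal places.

bisector direction at 165.5817° = (-0.968504,0.248998)
center distance |VC| = r/sin(θ/2) = 19.451868/sin(12.2812°) = 91.447556
C = V + |VC|·bis = (-75.1956,38.2745)
T_A = V + ((C−V)·d_A)·d_A = V + 89.3548·d_A = (-66.4557,55.6523)
T_B = V + ((C−V)·d_B)·d_B = V + 89.3548·d_B = (-75.9210,18.8362)
sweep = 180° − θ = 155.4375°

center=(-75.1956,38.2745) T_A=(-66.4557,55.6523) T_B=(-75.9210,18.8362) sweep=155.4375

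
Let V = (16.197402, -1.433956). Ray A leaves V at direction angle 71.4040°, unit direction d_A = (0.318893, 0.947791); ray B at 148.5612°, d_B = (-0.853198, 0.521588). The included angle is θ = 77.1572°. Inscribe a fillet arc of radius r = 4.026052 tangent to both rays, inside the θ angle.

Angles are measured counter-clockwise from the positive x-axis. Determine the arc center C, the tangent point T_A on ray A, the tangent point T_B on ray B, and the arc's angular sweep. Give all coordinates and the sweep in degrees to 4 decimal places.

bisector direction at 109.9826° = (-0.341735,0.939796)
center distance |VC| = r/sin(θ/2) = 4.026052/sin(38.5786°) = 6.456273
C = V + |VC|·bis = (13.9911,4.6336)
T_A = V + ((C−V)·d_A)·d_A = V + 5.0472·d_A = (17.8069,3.3497)
T_B = V + ((C−V)·d_B)·d_B = V + 5.0472·d_B = (11.8911,1.1986)
sweep = 180° − θ = 102.8428°

center=(13.9911,4.6336) T_A=(17.8069,3.3497) T_B=(11.8911,1.1986) sweep=102.8428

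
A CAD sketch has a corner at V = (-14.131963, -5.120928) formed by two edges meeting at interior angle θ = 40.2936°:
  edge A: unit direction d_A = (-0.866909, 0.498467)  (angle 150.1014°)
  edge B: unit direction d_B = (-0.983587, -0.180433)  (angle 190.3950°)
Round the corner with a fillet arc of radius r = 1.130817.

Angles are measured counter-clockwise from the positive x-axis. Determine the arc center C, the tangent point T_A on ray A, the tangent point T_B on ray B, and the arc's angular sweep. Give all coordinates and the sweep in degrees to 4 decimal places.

bisector direction at 170.2482° = (-0.985551,0.169380)
center distance |VC| = r/sin(θ/2) = 1.130817/sin(20.1468°) = 3.283187
C = V + |VC|·bis = (-17.3677,-4.5648)
T_A = V + ((C−V)·d_A)·d_A = V + 3.0823·d_A = (-16.8040,-3.5845)
T_B = V + ((C−V)·d_B)·d_B = V + 3.0823·d_B = (-17.1637,-5.6771)
sweep = 180° − θ = 139.7064°

center=(-17.3677,-4.5648) T_A=(-16.8040,-3.5845) T_B=(-17.1637,-5.6771) sweep=139.7064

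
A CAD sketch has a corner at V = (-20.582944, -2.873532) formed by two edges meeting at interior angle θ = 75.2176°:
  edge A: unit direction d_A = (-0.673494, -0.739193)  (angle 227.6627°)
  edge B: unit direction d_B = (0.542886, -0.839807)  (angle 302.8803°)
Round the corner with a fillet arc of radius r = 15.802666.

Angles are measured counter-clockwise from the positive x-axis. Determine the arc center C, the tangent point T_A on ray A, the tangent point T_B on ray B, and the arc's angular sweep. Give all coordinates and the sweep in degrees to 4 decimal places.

bisector direction at 265.2715° = (-0.082434,-0.996597)
center distance |VC| = r/sin(θ/2) = 15.802666/sin(37.6088°) = 25.894682
C = V + |VC|·bis = (-22.7176,-28.6801)
T_A = V + ((C−V)·d_A)·d_A = V + 20.5137·d_A = (-34.3988,-18.0371)
T_B = V + ((C−V)·d_B)·d_B = V + 20.5137·d_B = (-9.4464,-20.1010)
sweep = 180° − θ = 104.7824°

center=(-22.7176,-28.6801) T_A=(-34.3988,-18.0371) T_B=(-9.4464,-20.1010) sweep=104.7824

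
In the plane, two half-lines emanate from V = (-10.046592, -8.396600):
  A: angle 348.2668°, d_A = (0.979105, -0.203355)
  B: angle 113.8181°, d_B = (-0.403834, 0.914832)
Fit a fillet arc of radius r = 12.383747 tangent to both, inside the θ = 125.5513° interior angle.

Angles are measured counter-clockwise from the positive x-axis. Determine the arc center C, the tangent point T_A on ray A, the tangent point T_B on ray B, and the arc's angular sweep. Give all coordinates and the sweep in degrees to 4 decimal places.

bisector direction at 51.0424° = (0.628744,0.777612)
center distance |VC| = r/sin(θ/2) = 12.383747/sin(62.7756°) = 13.926496
C = V + |VC|·bis = (-1.2904,2.4328)
T_A = V + ((C−V)·d_A)·d_A = V + 6.3710·d_A = (-3.8087,-9.6922)
T_B = V + ((C−V)·d_B)·d_B = V + 6.3710·d_B = (-12.6194,-2.5682)
sweep = 180° − θ = 54.4487°

center=(-1.2904,2.4328) T_A=(-3.8087,-9.6922) T_B=(-12.6194,-2.5682) sweep=54.4487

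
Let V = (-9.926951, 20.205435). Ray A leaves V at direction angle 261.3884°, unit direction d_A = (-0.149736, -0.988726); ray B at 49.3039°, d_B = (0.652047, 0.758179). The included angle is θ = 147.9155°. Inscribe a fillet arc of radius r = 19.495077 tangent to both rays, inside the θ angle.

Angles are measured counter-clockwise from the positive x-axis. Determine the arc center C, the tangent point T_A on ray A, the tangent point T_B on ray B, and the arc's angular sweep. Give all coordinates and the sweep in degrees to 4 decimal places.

center=(8.5090,11.7438) T_A=(-10.7663,14.6629) T_B=(-6.2718,24.4555) sweep=32.0845

bisector direction at 335.3462° = (0.908844,-0.417135)
center distance |VC| = r/sin(θ/2) = 19.495077/sin(73.9578°) = 20.285012
C = V + |VC|·bis = (8.5090,11.7438)
T_A = V + ((C−V)·d_A)·d_A = V + 5.6057·d_A = (-10.7663,14.6629)
T_B = V + ((C−V)·d_B)·d_B = V + 5.6057·d_B = (-6.2718,24.4555)
sweep = 180° − θ = 32.0845°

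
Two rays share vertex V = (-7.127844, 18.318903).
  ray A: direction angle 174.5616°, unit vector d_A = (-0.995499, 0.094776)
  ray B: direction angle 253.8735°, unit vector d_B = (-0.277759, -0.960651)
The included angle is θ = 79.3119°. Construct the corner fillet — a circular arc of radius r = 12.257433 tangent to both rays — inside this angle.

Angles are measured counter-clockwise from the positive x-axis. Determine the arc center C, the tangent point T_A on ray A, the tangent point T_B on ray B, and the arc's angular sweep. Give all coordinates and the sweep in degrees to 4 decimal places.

bisector direction at 214.2175° = (-0.826908,-0.562337)
center distance |VC| = r/sin(θ/2) = 12.257433/sin(39.6559°) = 19.206976
C = V + |VC|·bis = (-23.0103,7.5181)
T_A = V + ((C−V)·d_A)·d_A = V + 14.7873·d_A = (-21.8485,19.7204)
T_B = V + ((C−V)·d_B)·d_B = V + 14.7873·d_B = (-11.2351,4.1135)
sweep = 180° − θ = 100.6881°

center=(-23.0103,7.5181) T_A=(-21.8485,19.7204) T_B=(-11.2351,4.1135) sweep=100.6881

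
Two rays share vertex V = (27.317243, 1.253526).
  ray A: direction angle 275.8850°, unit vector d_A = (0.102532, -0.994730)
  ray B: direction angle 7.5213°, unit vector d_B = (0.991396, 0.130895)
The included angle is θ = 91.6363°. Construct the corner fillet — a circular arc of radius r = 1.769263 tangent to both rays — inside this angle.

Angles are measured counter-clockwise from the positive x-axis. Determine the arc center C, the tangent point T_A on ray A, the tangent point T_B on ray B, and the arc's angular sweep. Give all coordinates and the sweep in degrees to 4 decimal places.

bisector direction at 321.7032° = (0.784810,-0.619736)
center distance |VC| = r/sin(θ/2) = 1.769263/sin(45.8182°) = 2.467139
C = V + |VC|·bis = (29.2535,-0.2754)
T_A = V + ((C−V)·d_A)·d_A = V + 1.7194·d_A = (27.4935,-0.4569)
T_B = V + ((C−V)·d_B)·d_B = V + 1.7194·d_B = (29.0219,1.4786)
sweep = 180° − θ = 88.3637°

center=(29.2535,-0.2754) T_A=(27.4935,-0.4569) T_B=(29.0219,1.4786) sweep=88.3637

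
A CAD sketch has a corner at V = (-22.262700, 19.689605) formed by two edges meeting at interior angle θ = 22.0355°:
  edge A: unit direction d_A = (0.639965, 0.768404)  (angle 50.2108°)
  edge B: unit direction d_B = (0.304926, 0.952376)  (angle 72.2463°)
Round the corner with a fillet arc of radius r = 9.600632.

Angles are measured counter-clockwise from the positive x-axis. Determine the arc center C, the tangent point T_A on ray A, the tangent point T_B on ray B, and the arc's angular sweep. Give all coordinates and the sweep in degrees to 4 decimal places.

center=(1.9164,63.7232) T_A=(9.2936,57.5792) T_B=(-7.2270,66.6507) sweep=157.9645

bisector direction at 61.2285° = (0.481317,0.876547)
center distance |VC| = r/sin(θ/2) = 9.600632/sin(11.0177°) = 50.235345
C = V + |VC|·bis = (1.9164,63.7232)
T_A = V + ((C−V)·d_A)·d_A = V + 49.3094·d_A = (9.2936,57.5792)
T_B = V + ((C−V)·d_B)·d_B = V + 49.3094·d_B = (-7.2270,66.6507)
sweep = 180° − θ = 157.9645°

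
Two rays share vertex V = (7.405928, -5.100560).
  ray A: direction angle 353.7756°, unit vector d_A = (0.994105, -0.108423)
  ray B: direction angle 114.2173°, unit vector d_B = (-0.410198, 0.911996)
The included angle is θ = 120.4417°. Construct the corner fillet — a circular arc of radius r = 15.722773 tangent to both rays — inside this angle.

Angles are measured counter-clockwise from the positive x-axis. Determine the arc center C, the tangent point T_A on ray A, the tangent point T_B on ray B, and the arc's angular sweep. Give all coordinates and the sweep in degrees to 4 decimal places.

bisector direction at 53.9964° = (0.587835,0.808981)
center distance |VC| = r/sin(θ/2) = 15.722773/sin(60.2208°) = 18.114916
C = V + |VC|·bis = (18.0545,9.5541)
T_A = V + ((C−V)·d_A)·d_A = V + 8.9969·d_A = (16.3498,-6.0760)
T_B = V + ((C−V)·d_B)·d_B = V + 8.9969·d_B = (3.7154,3.1046)
sweep = 180° − θ = 59.5583°

center=(18.0545,9.5541) T_A=(16.3498,-6.0760) T_B=(3.7154,3.1046) sweep=59.5583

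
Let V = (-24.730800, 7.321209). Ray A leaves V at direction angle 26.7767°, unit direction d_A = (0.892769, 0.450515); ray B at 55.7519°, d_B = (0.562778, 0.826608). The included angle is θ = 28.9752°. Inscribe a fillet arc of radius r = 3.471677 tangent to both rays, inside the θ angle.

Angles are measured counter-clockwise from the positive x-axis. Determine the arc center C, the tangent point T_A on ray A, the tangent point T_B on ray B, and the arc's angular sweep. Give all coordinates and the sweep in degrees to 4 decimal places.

center=(-14.2996,16.4737) T_A=(-12.7356,13.3743) T_B=(-17.1693,18.4275) sweep=151.0248

bisector direction at 41.2643° = (0.751675,0.659533)
center distance |VC| = r/sin(θ/2) = 3.471677/sin(14.4876°) = 13.877245
C = V + |VC|·bis = (-14.2996,16.4737)
T_A = V + ((C−V)·d_A)·d_A = V + 13.4360·d_A = (-12.7356,13.3743)
T_B = V + ((C−V)·d_B)·d_B = V + 13.4360·d_B = (-17.1693,18.4275)
sweep = 180° − θ = 151.0248°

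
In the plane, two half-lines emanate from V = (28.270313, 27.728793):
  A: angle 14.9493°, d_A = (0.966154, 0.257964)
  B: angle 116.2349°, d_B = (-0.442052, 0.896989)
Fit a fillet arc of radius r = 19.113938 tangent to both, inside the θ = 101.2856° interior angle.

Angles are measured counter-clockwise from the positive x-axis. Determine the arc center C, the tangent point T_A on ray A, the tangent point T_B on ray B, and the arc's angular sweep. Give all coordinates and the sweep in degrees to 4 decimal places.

bisector direction at 65.5921° = (0.413230,0.910627)
center distance |VC| = r/sin(θ/2) = 19.113938/sin(50.6428°) = 24.720321
C = V + |VC|·bis = (38.4855,50.2398)
T_A = V + ((C−V)·d_A)·d_A = V + 15.6765·d_A = (43.4162,31.7728)
T_B = V + ((C−V)·d_B)·d_B = V + 15.6765·d_B = (21.3405,41.7904)
sweep = 180° − θ = 78.7144°

center=(38.4855,50.2398) T_A=(43.4162,31.7728) T_B=(21.3405,41.7904) sweep=78.7144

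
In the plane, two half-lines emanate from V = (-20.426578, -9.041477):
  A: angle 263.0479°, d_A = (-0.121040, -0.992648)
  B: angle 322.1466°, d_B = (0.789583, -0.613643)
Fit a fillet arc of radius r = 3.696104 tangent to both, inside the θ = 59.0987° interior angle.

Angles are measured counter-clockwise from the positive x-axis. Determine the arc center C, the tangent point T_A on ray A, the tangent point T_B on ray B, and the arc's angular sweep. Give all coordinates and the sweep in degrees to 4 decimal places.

bisector direction at 292.5973° = (0.384251,-0.923229)
center distance |VC| = r/sin(θ/2) = 3.696104/sin(29.5494°) = 7.494538
C = V + |VC|·bis = (-17.5468,-15.9606)
T_A = V + ((C−V)·d_A)·d_A = V + 6.5197·d_A = (-21.2157,-15.5133)
T_B = V + ((C−V)·d_B)·d_B = V + 6.5197·d_B = (-15.2787,-13.0423)
sweep = 180° − θ = 120.9013°

center=(-17.5468,-15.9606) T_A=(-21.2157,-15.5133) T_B=(-15.2787,-13.0423) sweep=120.9013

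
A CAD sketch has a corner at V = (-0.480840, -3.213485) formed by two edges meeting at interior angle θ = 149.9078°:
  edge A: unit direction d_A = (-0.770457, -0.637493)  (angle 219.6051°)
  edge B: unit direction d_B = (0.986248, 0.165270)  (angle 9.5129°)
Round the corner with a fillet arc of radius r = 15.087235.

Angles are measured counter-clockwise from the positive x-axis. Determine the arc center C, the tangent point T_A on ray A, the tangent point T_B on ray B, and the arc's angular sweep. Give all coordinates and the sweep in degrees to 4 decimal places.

center=(6.0125,-17.4230) T_A=(-3.6055,-5.7989) T_B=(3.5190,-2.5432) sweep=30.0922

bisector direction at 294.5590° = (0.415630,-0.909534)
center distance |VC| = r/sin(θ/2) = 15.087235/sin(74.9539°) = 15.622828
C = V + |VC|·bis = (6.0125,-17.4230)
T_A = V + ((C−V)·d_A)·d_A = V + 4.0556·d_A = (-3.6055,-5.7989)
T_B = V + ((C−V)·d_B)·d_B = V + 4.0556·d_B = (3.5190,-2.5432)
sweep = 180° − θ = 30.0922°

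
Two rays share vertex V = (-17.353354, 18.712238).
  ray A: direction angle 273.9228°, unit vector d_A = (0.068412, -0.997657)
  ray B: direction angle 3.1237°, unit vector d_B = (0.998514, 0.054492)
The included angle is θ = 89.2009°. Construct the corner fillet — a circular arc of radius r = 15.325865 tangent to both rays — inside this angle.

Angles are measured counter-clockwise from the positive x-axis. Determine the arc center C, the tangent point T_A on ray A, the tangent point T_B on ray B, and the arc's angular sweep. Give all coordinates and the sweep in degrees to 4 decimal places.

bisector direction at 318.5233° = (0.749225,-0.662316)
center distance |VC| = r/sin(θ/2) = 15.325865/sin(44.6005°) = 21.826784
C = V + |VC|·bis = (-1.0002,4.2560)
T_A = V + ((C−V)·d_A)·d_A = V + 15.5411·d_A = (-16.2902,3.2075)
T_B = V + ((C−V)·d_B)·d_B = V + 15.5411·d_B = (-1.8353,19.5591)
sweep = 180° − θ = 90.7991°

center=(-1.0002,4.2560) T_A=(-16.2902,3.2075) T_B=(-1.8353,19.5591) sweep=90.7991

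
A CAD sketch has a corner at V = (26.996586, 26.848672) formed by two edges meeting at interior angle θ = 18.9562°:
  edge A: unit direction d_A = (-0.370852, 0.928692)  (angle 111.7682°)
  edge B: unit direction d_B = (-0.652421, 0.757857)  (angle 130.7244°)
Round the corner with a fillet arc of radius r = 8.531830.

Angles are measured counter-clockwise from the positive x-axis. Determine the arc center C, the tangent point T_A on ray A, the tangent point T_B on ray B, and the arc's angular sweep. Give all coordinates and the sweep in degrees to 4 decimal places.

center=(0.1210,71.1447) T_A=(8.0445,74.3087) T_B=(-6.3449,65.5783) sweep=161.0438

bisector direction at 121.2463° = (-0.518718,0.854945)
center distance |VC| = r/sin(θ/2) = 8.531830/sin(9.4781°) = 51.811492
C = V + |VC|·bis = (0.1210,71.1447)
T_A = V + ((C−V)·d_A)·d_A = V + 51.1042·d_A = (8.0445,74.3087)
T_B = V + ((C−V)·d_B)·d_B = V + 51.1042·d_B = (-6.3449,65.5783)
sweep = 180° − θ = 161.0438°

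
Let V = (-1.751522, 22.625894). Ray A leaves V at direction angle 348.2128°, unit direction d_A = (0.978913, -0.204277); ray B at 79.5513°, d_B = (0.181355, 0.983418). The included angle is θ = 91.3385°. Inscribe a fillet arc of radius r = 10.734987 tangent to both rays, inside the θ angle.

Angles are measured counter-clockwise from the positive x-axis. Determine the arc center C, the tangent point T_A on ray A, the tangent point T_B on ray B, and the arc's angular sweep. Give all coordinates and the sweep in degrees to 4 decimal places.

bisector direction at 33.8820° = (0.830187,0.557485)
center distance |VC| = r/sin(θ/2) = 10.734987/sin(45.6692°) = 15.007297
C = V + |VC|·bis = (10.7073,30.9922)
T_A = V + ((C−V)·d_A)·d_A = V + 10.4871·d_A = (8.5144,20.4836)
T_B = V + ((C−V)·d_B)·d_B = V + 10.4871·d_B = (0.1504,32.9391)
sweep = 180° − θ = 88.6615°

center=(10.7073,30.9922) T_A=(8.5144,20.4836) T_B=(0.1504,32.9391) sweep=88.6615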